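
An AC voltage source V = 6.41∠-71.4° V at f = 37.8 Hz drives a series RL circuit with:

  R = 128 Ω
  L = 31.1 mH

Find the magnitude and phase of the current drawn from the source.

Step 1 — Angular frequency: ω = 2π·f = 2π·37.8 = 237.5 rad/s.
Step 2 — Component impedances:
  R: Z = R = 128 Ω
  L: Z = jωL = j·237.5·0.0311 = 0 + j7.386 Ω
Step 3 — Series combination: Z_total = R + L = 128 + j7.386 Ω = 128.2∠3.3° Ω.
Step 4 — Source phasor: V = 6.41∠-71.4° V = 2.045 - j6.075 V.
Step 5 — Ohm's law: I = V / Z_total = (2.045 - j6.075) / (128 + j7.386) = 0.01319 - j0.04822 A.
Step 6 — Convert to polar: |I| = 0.04999 A, ∠I = -74.7°.

I = 0.04999∠-74.7° A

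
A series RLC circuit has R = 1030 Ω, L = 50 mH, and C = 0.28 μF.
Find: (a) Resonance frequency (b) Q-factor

Step 1 — Resonance condition Im(Z)=0 gives ω₀ = 1/√(LC).
Step 2 — ω₀ = 1/√(0.05·2.8e-07) = 8452 rad/s.
Step 3 — f₀ = ω₀/(2π) = 1345 Hz.
Step 4 — Series Q: Q = ω₀L/R = 8452·0.05/1030 = 0.4103.

(a) f₀ = 1345 Hz  (b) Q = 0.4103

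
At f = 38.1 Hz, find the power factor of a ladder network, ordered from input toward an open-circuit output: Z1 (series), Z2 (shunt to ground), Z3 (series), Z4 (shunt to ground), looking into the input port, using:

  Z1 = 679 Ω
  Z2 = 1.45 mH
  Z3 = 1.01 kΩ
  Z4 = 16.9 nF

Step 1 — Angular frequency: ω = 2π·f = 2π·38.1 = 239.4 rad/s.
Step 2 — Component impedances:
  Z1: Z = R = 679 Ω
  Z2: Z = jωL = j·239.4·0.00145 = 0 + j0.3471 Ω
  Z3: Z = R = 1010 Ω
  Z4: Z = 1/(jωC) = -j/(ω·C) = 0 - j2.472e+05 Ω
Step 3 — Ladder network (open output): work backward from the far end, alternating series and parallel combinations. Z_in = 679 + j0.3471 Ω = 679∠0.0° Ω.
Step 4 — Power factor: PF = cos(φ) = Re(Z)/|Z| = 679/679 = 1.
Step 5 — Type: Im(Z) = 0.3471 ⇒ lagging (phase φ = 0.0°).

PF = 1 (lagging, φ = 0.0°)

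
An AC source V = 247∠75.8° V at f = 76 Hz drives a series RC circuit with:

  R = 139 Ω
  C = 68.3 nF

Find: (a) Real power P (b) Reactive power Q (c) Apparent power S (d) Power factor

Step 1 — Angular frequency: ω = 2π·f = 2π·76 = 477.5 rad/s.
Step 2 — Component impedances:
  R: Z = R = 139 Ω
  C: Z = 1/(jωC) = -j/(ω·C) = 0 - j3.066e+04 Ω
Step 3 — Series combination: Z_total = R + C = 139 - j3.066e+04 Ω = 3.066e+04∠-89.7° Ω.
Step 4 — Source phasor: V = 247∠75.8° V = 60.59 + j239.5 V.
Step 5 — Current: I = V / Z = -0.007801 + j0.002012 A = 0.008056∠165.5° A.
Step 6 — Complex power: S = V·I* = 0.00902 - j1.99 VA.
Step 7 — Real power: P = Re(S) = 0.00902 W.
Step 8 — Reactive power: Q = Im(S) = -1.99 VAR.
Step 9 — Apparent power: |S| = 1.99 VA.
Step 10 — Power factor: PF = P/|S| = 0.004533 (leading).

(a) P = 0.00902 W  (b) Q = -1.99 VAR  (c) S = 1.99 VA  (d) PF = 0.004533 (leading)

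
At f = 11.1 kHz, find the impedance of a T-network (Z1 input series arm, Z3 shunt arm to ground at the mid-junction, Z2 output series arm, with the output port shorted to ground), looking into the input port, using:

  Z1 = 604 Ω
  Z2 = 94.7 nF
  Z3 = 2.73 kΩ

Step 1 — Angular frequency: ω = 2π·f = 2π·1.11e+04 = 6.974e+04 rad/s.
Step 2 — Component impedances:
  Z1: Z = R = 604 Ω
  Z2: Z = 1/(jωC) = -j/(ω·C) = 0 - j151.4 Ω
  Z3: Z = R = 2730 Ω
Step 3 — With the output port shorted to ground, the output series arm Z2 runs from the junction to ground; the shunt arm Z3 also runs from the junction to ground. They appear in parallel: Z3 || Z2 = 8.371 - j150.9 Ω.
Step 4 — Series with input arm Z1: Z_in = Z1 + (Z3 || Z2) = 612.4 - j150.9 Ω = 630.7∠-13.8° Ω.

Z = 612.4 - j150.9 Ω = 630.7∠-13.8° Ω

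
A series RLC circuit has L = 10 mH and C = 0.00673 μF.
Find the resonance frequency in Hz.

Step 1 — Resonance condition Im(Z)=0 gives ω₀ = 1/√(LC).
Step 2 — ω₀ = 1/√(0.01·6.73e-09) = 1.219e+05 rad/s.
Step 3 — f₀ = ω₀/(2π) = 1.94e+04 Hz.

f₀ = 1.94e+04 Hz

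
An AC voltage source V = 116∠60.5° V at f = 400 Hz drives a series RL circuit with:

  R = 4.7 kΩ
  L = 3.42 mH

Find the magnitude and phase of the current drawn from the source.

Step 1 — Angular frequency: ω = 2π·f = 2π·400 = 2513 rad/s.
Step 2 — Component impedances:
  R: Z = R = 4700 Ω
  L: Z = jωL = j·2513·0.00342 = 0 + j8.595 Ω
Step 3 — Series combination: Z_total = R + L = 4700 + j8.595 Ω = 4700∠0.1° Ω.
Step 4 — Source phasor: V = 116∠60.5° V = 57.12 + j101 V.
Step 5 — Ohm's law: I = V / Z_total = (57.12 + j101) / (4700 + j8.595) = 0.01219 + j0.02146 A.
Step 6 — Convert to polar: |I| = 0.02468 A, ∠I = 60.4°.

I = 0.02468∠60.4° A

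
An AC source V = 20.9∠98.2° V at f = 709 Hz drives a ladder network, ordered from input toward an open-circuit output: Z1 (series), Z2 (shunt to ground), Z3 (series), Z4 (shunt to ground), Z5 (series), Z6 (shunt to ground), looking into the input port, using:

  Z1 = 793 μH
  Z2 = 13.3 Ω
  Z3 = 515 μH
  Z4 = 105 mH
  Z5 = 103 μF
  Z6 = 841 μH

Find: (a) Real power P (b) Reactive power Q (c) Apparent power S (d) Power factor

Step 1 — Angular frequency: ω = 2π·f = 2π·709 = 4455 rad/s.
Step 2 — Component impedances:
  Z1: Z = jωL = j·4455·0.000793 = 0 + j3.533 Ω
  Z2: Z = R = 13.3 Ω
  Z3: Z = jωL = j·4455·0.000515 = 0 + j2.294 Ω
  Z4: Z = jωL = j·4455·0.105 = 0 + j467.8 Ω
  Z5: Z = 1/(jωC) = -j/(ω·C) = 0 - j2.179 Ω
  Z6: Z = jωL = j·4455·0.000841 = 0 + j3.746 Ω
Step 3 — Ladder network (open output): work backward from the far end, alternating series and parallel combinations. Z_in = 1.031 + j7.09 Ω = 7.164∠81.7° Ω.
Step 4 — Source phasor: V = 20.9∠98.2° V = -2.981 + j20.69 V.
Step 5 — Current: I = V / Z = 2.797 + j0.8274 A = 2.917∠16.5° A.
Step 6 — Complex power: S = V·I* = 8.777 + j60.34 VA.
Step 7 — Real power: P = Re(S) = 8.777 W.
Step 8 — Reactive power: Q = Im(S) = 60.34 VAR.
Step 9 — Apparent power: |S| = 60.97 VA.
Step 10 — Power factor: PF = P/|S| = 0.1439 (lagging).

(a) P = 8.777 W  (b) Q = 60.34 VAR  (c) S = 60.97 VA  (d) PF = 0.1439 (lagging)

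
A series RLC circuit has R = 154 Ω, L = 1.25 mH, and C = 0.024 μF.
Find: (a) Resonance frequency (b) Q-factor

Step 1 — Resonance condition Im(Z)=0 gives ω₀ = 1/√(LC).
Step 2 — ω₀ = 1/√(0.00125·2.4e-08) = 1.826e+05 rad/s.
Step 3 — f₀ = ω₀/(2π) = 2.906e+04 Hz.
Step 4 — Series Q: Q = ω₀L/R = 1.826e+05·0.00125/154 = 1.482.

(a) f₀ = 2.906e+04 Hz  (b) Q = 1.482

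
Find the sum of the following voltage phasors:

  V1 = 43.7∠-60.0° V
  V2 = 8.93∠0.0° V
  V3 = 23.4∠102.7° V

Step 1 — Convert each phasor to rectangular form:
  V1 = 43.7·(cos(-60.0°) + j·sin(-60.0°)) = 21.85 - j37.85 V
  V2 = 8.93·(cos(0.0°) + j·sin(0.0°)) = 8.93 V
  V3 = 23.4·(cos(102.7°) + j·sin(102.7°)) = -5.144 + j22.83 V
Step 2 — Sum components: V_total = 25.64 - j15.02 V.
Step 3 — Convert to polar: |V_total| = 29.71 V, ∠V_total = -30.4°.

V_total = 29.71∠-30.4° V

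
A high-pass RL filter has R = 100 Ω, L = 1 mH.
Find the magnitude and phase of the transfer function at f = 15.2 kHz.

Step 1 — Angular frequency: ω = 2π·1.52e+04 = 9.55e+04 rad/s.
Step 2 — Transfer function: H(jω) = jωL/(R + jωL).
Step 3 — Numerator jωL = j·95.5; denominator R + jωL = 100 + j95.5.
Step 4 — H = 0.477 + j0.4995.
Step 5 — Magnitude: |H| = 0.6907 (-3.2 dB); phase: φ = 46.3°.

|H| = 0.6907 (-3.2 dB), φ = 46.3°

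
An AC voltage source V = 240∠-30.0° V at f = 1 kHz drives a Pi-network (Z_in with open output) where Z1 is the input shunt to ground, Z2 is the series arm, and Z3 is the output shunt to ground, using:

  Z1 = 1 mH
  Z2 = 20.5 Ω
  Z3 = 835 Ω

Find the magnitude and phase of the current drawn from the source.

Step 1 — Angular frequency: ω = 2π·f = 2π·1000 = 6283 rad/s.
Step 2 — Component impedances:
  Z1: Z = jωL = j·6283·0.001 = 0 + j6.283 Ω
  Z2: Z = R = 20.5 Ω
  Z3: Z = R = 835 Ω
Step 3 — With open output, the series arm Z2 and the output shunt Z3 appear in series to ground: Z2 + Z3 = 855.5 Ω.
Step 4 — Parallel with input shunt Z1: Z_in = Z1 || (Z2 + Z3) = 0.04614 + j6.283 Ω = 6.283∠89.6° Ω.
Step 5 — Source phasor: V = 240∠-30.0° V = 207.8 - j120 V.
Step 6 — Ohm's law: I = V / Z_total = (207.8 - j120) / (0.04614 + j6.283) = -18.86 - j33.22 A.
Step 7 — Convert to polar: |I| = 38.2 A, ∠I = -119.6°.

I = 38.2∠-119.6° A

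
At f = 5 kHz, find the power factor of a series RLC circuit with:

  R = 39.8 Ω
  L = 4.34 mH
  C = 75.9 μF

Step 1 — Angular frequency: ω = 2π·f = 2π·5000 = 3.142e+04 rad/s.
Step 2 — Component impedances:
  R: Z = R = 39.8 Ω
  L: Z = jωL = j·3.142e+04·0.00434 = 0 + j136.3 Ω
  C: Z = 1/(jωC) = -j/(ω·C) = 0 - j0.4194 Ω
Step 3 — Series combination: Z_total = R + L + C = 39.8 + j135.9 Ω = 141.6∠73.7° Ω.
Step 4 — Power factor: PF = cos(φ) = Re(Z)/|Z| = 39.8/141.63 = 0.281.
Step 5 — Type: Im(Z) = 135.9 ⇒ lagging (phase φ = 73.7°).

PF = 0.281 (lagging, φ = 73.7°)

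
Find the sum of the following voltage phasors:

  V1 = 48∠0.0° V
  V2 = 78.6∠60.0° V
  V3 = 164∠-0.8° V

Step 1 — Convert each phasor to rectangular form:
  V1 = 48·(cos(0.0°) + j·sin(0.0°)) = 48 V
  V2 = 78.6·(cos(60.0°) + j·sin(60.0°)) = 39.3 + j68.07 V
  V3 = 164·(cos(-0.8°) + j·sin(-0.8°)) = 164 - j2.29 V
Step 2 — Sum components: V_total = 251.3 + j65.78 V.
Step 3 — Convert to polar: |V_total| = 259.8 V, ∠V_total = 14.7°.

V_total = 259.8∠14.7° V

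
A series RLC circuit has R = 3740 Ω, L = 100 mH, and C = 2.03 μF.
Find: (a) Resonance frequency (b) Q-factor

Step 1 — Resonance condition Im(Z)=0 gives ω₀ = 1/√(LC).
Step 2 — ω₀ = 1/√(0.1·2.03e-06) = 2219 rad/s.
Step 3 — f₀ = ω₀/(2π) = 353.2 Hz.
Step 4 — Series Q: Q = ω₀L/R = 2219·0.1/3740 = 0.05934.

(a) f₀ = 353.2 Hz  (b) Q = 0.05934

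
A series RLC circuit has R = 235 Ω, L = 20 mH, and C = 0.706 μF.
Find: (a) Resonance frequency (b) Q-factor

Step 1 — Resonance condition Im(Z)=0 gives ω₀ = 1/√(LC).
Step 2 — ω₀ = 1/√(0.02·7.06e-07) = 8416 rad/s.
Step 3 — f₀ = ω₀/(2π) = 1339 Hz.
Step 4 — Series Q: Q = ω₀L/R = 8416·0.02/235 = 0.7162.

(a) f₀ = 1339 Hz  (b) Q = 0.7162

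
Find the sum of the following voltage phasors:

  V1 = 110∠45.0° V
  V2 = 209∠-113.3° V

Step 1 — Convert each phasor to rectangular form:
  V1 = 110·(cos(45.0°) + j·sin(45.0°)) = 77.78 + j77.78 V
  V2 = 209·(cos(-113.3°) + j·sin(-113.3°)) = -82.67 - j192 V
Step 2 — Sum components: V_total = -4.887 - j114.2 V.
Step 3 — Convert to polar: |V_total| = 114.3 V, ∠V_total = -92.5°.

V_total = 114.3∠-92.5° V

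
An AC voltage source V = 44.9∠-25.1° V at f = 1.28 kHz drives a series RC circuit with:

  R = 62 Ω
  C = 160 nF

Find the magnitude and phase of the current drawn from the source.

Step 1 — Angular frequency: ω = 2π·f = 2π·1280 = 8042 rad/s.
Step 2 — Component impedances:
  R: Z = R = 62 Ω
  C: Z = 1/(jωC) = -j/(ω·C) = 0 - j777.1 Ω
Step 3 — Series combination: Z_total = R + C = 62 - j777.1 Ω = 779.6∠-85.4° Ω.
Step 4 — Source phasor: V = 44.9∠-25.1° V = 40.66 - j19.05 V.
Step 5 — Ohm's law: I = V / Z_total = (40.66 - j19.05) / (62 - j777.1) = 0.0285 + j0.05005 A.
Step 6 — Convert to polar: |I| = 0.05759 A, ∠I = 60.3°.

I = 0.05759∠60.3° A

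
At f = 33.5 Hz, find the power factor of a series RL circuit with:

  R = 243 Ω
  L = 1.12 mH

Step 1 — Angular frequency: ω = 2π·f = 2π·33.5 = 210.5 rad/s.
Step 2 — Component impedances:
  R: Z = R = 243 Ω
  L: Z = jωL = j·210.5·0.00112 = 0 + j0.2357 Ω
Step 3 — Series combination: Z_total = R + L = 243 + j0.2357 Ω = 243∠0.1° Ω.
Step 4 — Power factor: PF = cos(φ) = Re(Z)/|Z| = 243/243 = 1.
Step 5 — Type: Im(Z) = 0.2357 ⇒ lagging (phase φ = 0.1°).

PF = 1 (lagging, φ = 0.1°)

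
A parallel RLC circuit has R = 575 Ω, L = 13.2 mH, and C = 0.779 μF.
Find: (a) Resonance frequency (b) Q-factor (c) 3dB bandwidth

Step 1 — Resonance: ω₀ = 1/√(LC) = 1/√(0.0132·7.79e-07) = 9862 rad/s.
Step 2 — f₀ = ω₀/(2π) = 1570 Hz.
Step 3 — Parallel Q: Q = R/(ω₀L) = 575/(9862·0.0132) = 4.417.
Step 4 — Bandwidth: Δω = ω₀/Q = 2233 rad/s; BW = Δω/(2π) = 355.3 Hz.

(a) f₀ = 1570 Hz  (b) Q = 4.417  (c) BW = 355.3 Hz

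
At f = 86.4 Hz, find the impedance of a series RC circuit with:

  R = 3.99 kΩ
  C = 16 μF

Step 1 — Angular frequency: ω = 2π·f = 2π·86.4 = 542.9 rad/s.
Step 2 — Component impedances:
  R: Z = R = 3990 Ω
  C: Z = 1/(jωC) = -j/(ω·C) = 0 - j115.1 Ω
Step 3 — Series combination: Z_total = R + C = 3990 - j115.1 Ω = 3992∠-1.7° Ω.

Z = 3990 - j115.1 Ω = 3992∠-1.7° Ω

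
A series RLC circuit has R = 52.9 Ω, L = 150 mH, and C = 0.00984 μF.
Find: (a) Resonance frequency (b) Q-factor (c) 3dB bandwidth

Step 1 — Resonance condition Im(Z)=0 gives ω₀ = 1/√(LC).
Step 2 — ω₀ = 1/√(0.15·9.84e-09) = 2.603e+04 rad/s.
Step 3 — f₀ = ω₀/(2π) = 4143 Hz.
Step 4 — Series Q: Q = ω₀L/R = 2.603e+04·0.15/52.9 = 73.81.
Step 5 — 3dB bandwidth: Δω = ω₀/Q = 352.7 rad/s; BW = Δω/(2π) = 56.13 Hz.

(a) f₀ = 4143 Hz  (b) Q = 73.81  (c) BW = 56.13 Hz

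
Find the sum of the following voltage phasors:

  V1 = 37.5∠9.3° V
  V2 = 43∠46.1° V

Step 1 — Convert each phasor to rectangular form:
  V1 = 37.5·(cos(9.3°) + j·sin(9.3°)) = 37.01 + j6.06 V
  V2 = 43·(cos(46.1°) + j·sin(46.1°)) = 29.82 + j30.98 V
Step 2 — Sum components: V_total = 66.82 + j37.04 V.
Step 3 — Convert to polar: |V_total| = 76.4 V, ∠V_total = 29.0°.

V_total = 76.4∠29.0° V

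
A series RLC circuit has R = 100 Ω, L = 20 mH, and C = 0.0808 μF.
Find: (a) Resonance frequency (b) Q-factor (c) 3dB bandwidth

Step 1 — Resonance condition Im(Z)=0 gives ω₀ = 1/√(LC).
Step 2 — ω₀ = 1/√(0.02·8.08e-08) = 2.488e+04 rad/s.
Step 3 — f₀ = ω₀/(2π) = 3959 Hz.
Step 4 — Series Q: Q = ω₀L/R = 2.488e+04·0.02/100 = 4.975.
Step 5 — 3dB bandwidth: Δω = ω₀/Q = 5000 rad/s; BW = Δω/(2π) = 795.8 Hz.

(a) f₀ = 3959 Hz  (b) Q = 4.975  (c) BW = 795.8 Hz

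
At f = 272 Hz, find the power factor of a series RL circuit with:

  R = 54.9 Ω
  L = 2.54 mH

Step 1 — Angular frequency: ω = 2π·f = 2π·272 = 1709 rad/s.
Step 2 — Component impedances:
  R: Z = R = 54.9 Ω
  L: Z = jωL = j·1709·0.00254 = 0 + j4.341 Ω
Step 3 — Series combination: Z_total = R + L = 54.9 + j4.341 Ω = 55.07∠4.5° Ω.
Step 4 — Power factor: PF = cos(φ) = Re(Z)/|Z| = 54.9/55.07 = 0.9969.
Step 5 — Type: Im(Z) = 4.341 ⇒ lagging (phase φ = 4.5°).

PF = 0.9969 (lagging, φ = 4.5°)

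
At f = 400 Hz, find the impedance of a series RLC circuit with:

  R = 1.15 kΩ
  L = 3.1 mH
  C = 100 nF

Step 1 — Angular frequency: ω = 2π·f = 2π·400 = 2513 rad/s.
Step 2 — Component impedances:
  R: Z = R = 1150 Ω
  L: Z = jωL = j·2513·0.0031 = 0 + j7.791 Ω
  C: Z = 1/(jωC) = -j/(ω·C) = 0 - j3979 Ω
Step 3 — Series combination: Z_total = R + L + C = 1150 - j3971 Ω = 4134∠-73.8° Ω.

Z = 1150 - j3971 Ω = 4134∠-73.8° Ω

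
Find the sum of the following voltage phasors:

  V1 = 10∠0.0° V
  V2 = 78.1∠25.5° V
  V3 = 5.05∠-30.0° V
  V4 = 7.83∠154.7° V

Step 1 — Convert each phasor to rectangular form:
  V1 = 10·(cos(0.0°) + j·sin(0.0°)) = 10 V
  V2 = 78.1·(cos(25.5°) + j·sin(25.5°)) = 70.49 + j33.62 V
  V3 = 5.05·(cos(-30.0°) + j·sin(-30.0°)) = 4.373 - j2.525 V
  V4 = 7.83·(cos(154.7°) + j·sin(154.7°)) = -7.079 + j3.346 V
Step 2 — Sum components: V_total = 77.79 + j34.44 V.
Step 3 — Convert to polar: |V_total| = 85.07 V, ∠V_total = 23.9°.

V_total = 85.07∠23.9° V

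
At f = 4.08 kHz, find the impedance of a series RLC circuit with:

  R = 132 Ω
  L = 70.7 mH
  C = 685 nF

Step 1 — Angular frequency: ω = 2π·f = 2π·4080 = 2.564e+04 rad/s.
Step 2 — Component impedances:
  R: Z = R = 132 Ω
  L: Z = jωL = j·2.564e+04·0.0707 = 0 + j1812 Ω
  C: Z = 1/(jωC) = -j/(ω·C) = 0 - j56.95 Ω
Step 3 — Series combination: Z_total = R + L + C = 132 + j1755 Ω = 1760∠85.7° Ω.

Z = 132 + j1755 Ω = 1760∠85.7° Ω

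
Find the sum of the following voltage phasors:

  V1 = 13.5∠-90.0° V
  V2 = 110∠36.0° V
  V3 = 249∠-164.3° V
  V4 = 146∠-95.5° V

Step 1 — Convert each phasor to rectangular form:
  V1 = 13.5·(cos(-90.0°) + j·sin(-90.0°)) = 0 - j13.5 V
  V2 = 110·(cos(36.0°) + j·sin(36.0°)) = 88.99 + j64.66 V
  V3 = 249·(cos(-164.3°) + j·sin(-164.3°)) = -239.7 - j67.38 V
  V4 = 146·(cos(-95.5°) + j·sin(-95.5°)) = -13.99 - j145.3 V
Step 2 — Sum components: V_total = -164.7 - j161.6 V.
Step 3 — Convert to polar: |V_total| = 230.7 V, ∠V_total = -135.6°.

V_total = 230.7∠-135.6° V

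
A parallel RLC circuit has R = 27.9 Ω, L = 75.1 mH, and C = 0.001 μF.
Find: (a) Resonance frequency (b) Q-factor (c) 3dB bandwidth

Step 1 — Resonance: ω₀ = 1/√(LC) = 1/√(0.0751·1e-09) = 1.154e+05 rad/s.
Step 2 — f₀ = ω₀/(2π) = 1.837e+04 Hz.
Step 3 — Parallel Q: Q = R/(ω₀L) = 27.9/(1.154e+05·0.0751) = 0.003219.
Step 4 — Bandwidth: Δω = ω₀/Q = 3.584e+07 rad/s; BW = Δω/(2π) = 5.704e+06 Hz.

(a) f₀ = 1.837e+04 Hz  (b) Q = 0.003219  (c) BW = 5.704e+06 Hz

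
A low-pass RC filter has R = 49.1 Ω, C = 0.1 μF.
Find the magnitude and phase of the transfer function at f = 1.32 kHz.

Step 1 — Angular frequency: ω = 2π·1320 = 8294 rad/s.
Step 2 — Transfer function: H(jω) = 1/(1 + jωRC).
Step 3 — Denominator: 1 + jωRC = 1 + j·8294·49.1·1e-07 = 1 + j0.04072.
Step 4 — H = 0.9983 - j0.04066.
Step 5 — Magnitude: |H| = 0.9992 (-0.0 dB); phase: φ = -2.3°.

|H| = 0.9992 (-0.0 dB), φ = -2.3°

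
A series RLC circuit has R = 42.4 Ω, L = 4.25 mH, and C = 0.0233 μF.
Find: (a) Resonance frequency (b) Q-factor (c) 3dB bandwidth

Step 1 — Resonance condition Im(Z)=0 gives ω₀ = 1/√(LC).
Step 2 — ω₀ = 1/√(0.00425·2.33e-08) = 1.005e+05 rad/s.
Step 3 — f₀ = ω₀/(2π) = 1.599e+04 Hz.
Step 4 — Series Q: Q = ω₀L/R = 1.005e+05·0.00425/42.4 = 10.07.
Step 5 — 3dB bandwidth: Δω = ω₀/Q = 9976 rad/s; BW = Δω/(2π) = 1588 Hz.

(a) f₀ = 1.599e+04 Hz  (b) Q = 10.07  (c) BW = 1588 Hz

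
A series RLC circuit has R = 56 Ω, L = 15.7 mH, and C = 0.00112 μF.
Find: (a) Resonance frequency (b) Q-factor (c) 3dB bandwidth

Step 1 — Resonance: ω₀ = 1/√(LC) = 1/√(0.0157·1.12e-09) = 2.385e+05 rad/s.
Step 2 — f₀ = ω₀/(2π) = 3.795e+04 Hz.
Step 3 — Series Q: Q = ω₀L/R = 2.385e+05·0.0157/56 = 66.86.
Step 4 — Bandwidth: Δω = ω₀/Q = 3567 rad/s; BW = Δω/(2π) = 567.7 Hz.

(a) f₀ = 3.795e+04 Hz  (b) Q = 66.86  (c) BW = 567.7 Hz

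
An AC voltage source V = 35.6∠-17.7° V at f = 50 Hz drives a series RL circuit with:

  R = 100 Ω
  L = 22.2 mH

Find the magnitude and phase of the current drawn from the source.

Step 1 — Angular frequency: ω = 2π·f = 2π·50 = 314.2 rad/s.
Step 2 — Component impedances:
  R: Z = R = 100 Ω
  L: Z = jωL = j·314.2·0.0222 = 0 + j6.974 Ω
Step 3 — Series combination: Z_total = R + L = 100 + j6.974 Ω = 100.2∠4.0° Ω.
Step 4 — Source phasor: V = 35.6∠-17.7° V = 33.91 - j10.82 V.
Step 5 — Ohm's law: I = V / Z_total = (33.91 - j10.82) / (100 + j6.974) = 0.33 - j0.1313 A.
Step 6 — Convert to polar: |I| = 0.3551 A, ∠I = -21.7°.

I = 0.3551∠-21.7° A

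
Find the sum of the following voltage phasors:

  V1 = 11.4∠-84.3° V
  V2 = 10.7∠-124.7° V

Step 1 — Convert each phasor to rectangular form:
  V1 = 11.4·(cos(-84.3°) + j·sin(-84.3°)) = 1.132 - j11.34 V
  V2 = 10.7·(cos(-124.7°) + j·sin(-124.7°)) = -6.091 - j8.797 V
Step 2 — Sum components: V_total = -4.959 - j20.14 V.
Step 3 — Convert to polar: |V_total| = 20.74 V, ∠V_total = -103.8°.

V_total = 20.74∠-103.8° V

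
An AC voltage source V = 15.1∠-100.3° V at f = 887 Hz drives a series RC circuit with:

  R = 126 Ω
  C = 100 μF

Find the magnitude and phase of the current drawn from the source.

Step 1 — Angular frequency: ω = 2π·f = 2π·887 = 5573 rad/s.
Step 2 — Component impedances:
  R: Z = R = 126 Ω
  C: Z = 1/(jωC) = -j/(ω·C) = 0 - j1.794 Ω
Step 3 — Series combination: Z_total = R + C = 126 - j1.794 Ω = 126∠-0.8° Ω.
Step 4 — Source phasor: V = 15.1∠-100.3° V = -2.7 - j14.86 V.
Step 5 — Ohm's law: I = V / Z_total = (-2.7 - j14.86) / (126 - j1.794) = -0.01974 - j0.1182 A.
Step 6 — Convert to polar: |I| = 0.1198 A, ∠I = -99.5°.

I = 0.1198∠-99.5° A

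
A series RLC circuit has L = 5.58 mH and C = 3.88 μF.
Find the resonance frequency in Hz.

Step 1 — Resonance condition Im(Z)=0 gives ω₀ = 1/√(LC).
Step 2 — ω₀ = 1/√(0.00558·3.88e-06) = 6796 rad/s.
Step 3 — f₀ = ω₀/(2π) = 1082 Hz.

f₀ = 1082 Hz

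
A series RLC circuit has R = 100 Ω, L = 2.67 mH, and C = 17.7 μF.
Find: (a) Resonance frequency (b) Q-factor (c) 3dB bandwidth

Step 1 — Resonance: ω₀ = 1/√(LC) = 1/√(0.00267·1.77e-05) = 4600 rad/s.
Step 2 — f₀ = ω₀/(2π) = 732.1 Hz.
Step 3 — Series Q: Q = ω₀L/R = 4600·0.00267/100 = 0.1228.
Step 4 — Bandwidth: Δω = ω₀/Q = 3.745e+04 rad/s; BW = Δω/(2π) = 5961 Hz.

(a) f₀ = 732.1 Hz  (b) Q = 0.1228  (c) BW = 5961 Hz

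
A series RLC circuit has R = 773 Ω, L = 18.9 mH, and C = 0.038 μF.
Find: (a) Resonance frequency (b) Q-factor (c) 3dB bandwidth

Step 1 — Resonance: ω₀ = 1/√(LC) = 1/√(0.0189·3.8e-08) = 3.731e+04 rad/s.
Step 2 — f₀ = ω₀/(2π) = 5939 Hz.
Step 3 — Series Q: Q = ω₀L/R = 3.731e+04·0.0189/773 = 0.9123.
Step 4 — Bandwidth: Δω = ω₀/Q = 4.09e+04 rad/s; BW = Δω/(2π) = 6509 Hz.

(a) f₀ = 5939 Hz  (b) Q = 0.9123  (c) BW = 6509 Hz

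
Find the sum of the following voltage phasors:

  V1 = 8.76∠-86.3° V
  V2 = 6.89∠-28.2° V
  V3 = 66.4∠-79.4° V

Step 1 — Convert each phasor to rectangular form:
  V1 = 8.76·(cos(-86.3°) + j·sin(-86.3°)) = 0.5653 - j8.742 V
  V2 = 6.89·(cos(-28.2°) + j·sin(-28.2°)) = 6.072 - j3.256 V
  V3 = 66.4·(cos(-79.4°) + j·sin(-79.4°)) = 12.21 - j65.27 V
Step 2 — Sum components: V_total = 18.85 - j77.26 V.
Step 3 — Convert to polar: |V_total| = 79.53 V, ∠V_total = -76.3°.

V_total = 79.53∠-76.3° V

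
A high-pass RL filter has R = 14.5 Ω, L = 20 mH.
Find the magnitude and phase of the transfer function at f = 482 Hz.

Step 1 — Angular frequency: ω = 2π·482 = 3028 rad/s.
Step 2 — Transfer function: H(jω) = jωL/(R + jωL).
Step 3 — Numerator jωL = j·60.57; denominator R + jωL = 14.5 + j60.57.
Step 4 — H = 0.9458 + j0.2264.
Step 5 — Magnitude: |H| = 0.9725 (-0.2 dB); phase: φ = 13.5°.

|H| = 0.9725 (-0.2 dB), φ = 13.5°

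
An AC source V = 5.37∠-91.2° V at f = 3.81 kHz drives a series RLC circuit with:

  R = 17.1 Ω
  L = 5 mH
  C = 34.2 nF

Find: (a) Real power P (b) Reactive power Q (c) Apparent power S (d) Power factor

Step 1 — Angular frequency: ω = 2π·f = 2π·3810 = 2.394e+04 rad/s.
Step 2 — Component impedances:
  R: Z = R = 17.1 Ω
  L: Z = jωL = j·2.394e+04·0.005 = 0 + j119.7 Ω
  C: Z = 1/(jωC) = -j/(ω·C) = 0 - j1221 Ω
Step 3 — Series combination: Z_total = R + L + C = 17.1 - j1102 Ω = 1102∠-89.1° Ω.
Step 4 — Source phasor: V = 5.37∠-91.2° V = -0.1125 - j5.369 V.
Step 5 — Current: I = V / Z = 0.00487 - j0.0001777 A = 0.004874∠-2.1° A.
Step 6 — Complex power: S = V·I* = 0.0004061 - j0.02617 VA.
Step 7 — Real power: P = Re(S) = 0.0004061 W.
Step 8 — Reactive power: Q = Im(S) = -0.02617 VAR.
Step 9 — Apparent power: |S| = 0.02617 VA.
Step 10 — Power factor: PF = P/|S| = 0.01552 (leading).

(a) P = 0.0004061 W  (b) Q = -0.02617 VAR  (c) S = 0.02617 VA  (d) PF = 0.01552 (leading)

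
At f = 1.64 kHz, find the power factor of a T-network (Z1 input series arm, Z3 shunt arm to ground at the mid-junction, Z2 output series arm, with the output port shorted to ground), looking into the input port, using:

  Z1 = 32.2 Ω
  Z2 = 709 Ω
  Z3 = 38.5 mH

Step 1 — Angular frequency: ω = 2π·f = 2π·1640 = 1.03e+04 rad/s.
Step 2 — Component impedances:
  Z1: Z = R = 32.2 Ω
  Z2: Z = R = 709 Ω
  Z3: Z = jωL = j·1.03e+04·0.0385 = 0 + j396.7 Ω
Step 3 — With the output port shorted to ground, the output series arm Z2 runs from the junction to ground; the shunt arm Z3 also runs from the junction to ground. They appear in parallel: Z3 || Z2 = 169.1 + j302.1 Ω.
Step 4 — Series with input arm Z1: Z_in = Z1 + (Z3 || Z2) = 201.3 + j302.1 Ω = 363∠56.3° Ω.
Step 5 — Power factor: PF = cos(φ) = Re(Z)/|Z| = 201.25/363.02 = 0.5544.
Step 6 — Type: Im(Z) = 302.1 ⇒ lagging (phase φ = 56.3°).

PF = 0.5544 (lagging, φ = 56.3°)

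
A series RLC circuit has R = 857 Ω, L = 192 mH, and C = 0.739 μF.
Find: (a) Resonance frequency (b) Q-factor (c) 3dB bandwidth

Step 1 — Resonance condition Im(Z)=0 gives ω₀ = 1/√(LC).
Step 2 — ω₀ = 1/√(0.192·7.39e-07) = 2655 rad/s.
Step 3 — f₀ = ω₀/(2π) = 422.5 Hz.
Step 4 — Series Q: Q = ω₀L/R = 2655·0.192/857 = 0.5948.
Step 5 — 3dB bandwidth: Δω = ω₀/Q = 4464 rad/s; BW = Δω/(2π) = 710.4 Hz.

(a) f₀ = 422.5 Hz  (b) Q = 0.5948  (c) BW = 710.4 Hz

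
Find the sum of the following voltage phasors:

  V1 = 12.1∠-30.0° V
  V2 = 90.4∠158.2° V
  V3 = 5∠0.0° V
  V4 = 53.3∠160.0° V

Step 1 — Convert each phasor to rectangular form:
  V1 = 12.1·(cos(-30.0°) + j·sin(-30.0°)) = 10.48 - j6.05 V
  V2 = 90.4·(cos(158.2°) + j·sin(158.2°)) = -83.94 + j33.57 V
  V3 = 5·(cos(0.0°) + j·sin(0.0°)) = 5 V
  V4 = 53.3·(cos(160.0°) + j·sin(160.0°)) = -50.09 + j18.23 V
Step 2 — Sum components: V_total = -118.5 + j45.75 V.
Step 3 — Convert to polar: |V_total| = 127.1 V, ∠V_total = 158.9°.

V_total = 127.1∠158.9° V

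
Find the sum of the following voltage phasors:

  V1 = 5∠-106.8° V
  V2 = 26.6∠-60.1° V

Step 1 — Convert each phasor to rectangular form:
  V1 = 5·(cos(-106.8°) + j·sin(-106.8°)) = -1.445 - j4.787 V
  V2 = 26.6·(cos(-60.1°) + j·sin(-60.1°)) = 13.26 - j23.06 V
Step 2 — Sum components: V_total = 11.81 - j27.85 V.
Step 3 — Convert to polar: |V_total| = 30.25 V, ∠V_total = -67.0°.

V_total = 30.25∠-67.0° V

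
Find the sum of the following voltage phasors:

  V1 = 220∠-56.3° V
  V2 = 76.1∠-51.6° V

Step 1 — Convert each phasor to rectangular form:
  V1 = 220·(cos(-56.3°) + j·sin(-56.3°)) = 122.1 - j183 V
  V2 = 76.1·(cos(-51.6°) + j·sin(-51.6°)) = 47.27 - j59.64 V
Step 2 — Sum components: V_total = 169.3 - j242.7 V.
Step 3 — Convert to polar: |V_total| = 295.9 V, ∠V_total = -55.1°.

V_total = 295.9∠-55.1° V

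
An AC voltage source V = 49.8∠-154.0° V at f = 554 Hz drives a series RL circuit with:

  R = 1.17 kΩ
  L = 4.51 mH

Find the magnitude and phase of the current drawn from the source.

Step 1 — Angular frequency: ω = 2π·f = 2π·554 = 3481 rad/s.
Step 2 — Component impedances:
  R: Z = R = 1170 Ω
  L: Z = jωL = j·3481·0.00451 = 0 + j15.7 Ω
Step 3 — Series combination: Z_total = R + L = 1170 + j15.7 Ω = 1170∠0.8° Ω.
Step 4 — Source phasor: V = 49.8∠-154.0° V = -44.76 - j21.83 V.
Step 5 — Ohm's law: I = V / Z_total = (-44.76 - j21.83) / (1170 + j15.7) = -0.0385 - j0.01814 A.
Step 6 — Convert to polar: |I| = 0.04256 A, ∠I = -154.8°.

I = 0.04256∠-154.8° A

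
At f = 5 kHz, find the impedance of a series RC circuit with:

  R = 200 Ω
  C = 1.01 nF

Step 1 — Angular frequency: ω = 2π·f = 2π·5000 = 3.142e+04 rad/s.
Step 2 — Component impedances:
  R: Z = R = 200 Ω
  C: Z = 1/(jωC) = -j/(ω·C) = 0 - j3.152e+04 Ω
Step 3 — Series combination: Z_total = R + C = 200 - j3.152e+04 Ω = 3.152e+04∠-89.6° Ω.

Z = 200 - j3.152e+04 Ω = 3.152e+04∠-89.6° Ω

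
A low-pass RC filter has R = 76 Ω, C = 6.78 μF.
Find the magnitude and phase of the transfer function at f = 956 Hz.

Step 1 — Angular frequency: ω = 2π·956 = 6007 rad/s.
Step 2 — Transfer function: H(jω) = 1/(1 + jωRC).
Step 3 — Denominator: 1 + jωRC = 1 + j·6007·76·6.78e-06 = 1 + j3.095.
Step 4 — H = 0.09452 - j0.2925.
Step 5 — Magnitude: |H| = 0.3074 (-10.2 dB); phase: φ = -72.1°.

|H| = 0.3074 (-10.2 dB), φ = -72.1°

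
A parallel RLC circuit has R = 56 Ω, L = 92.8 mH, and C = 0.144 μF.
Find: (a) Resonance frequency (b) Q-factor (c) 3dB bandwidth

Step 1 — Resonance: ω₀ = 1/√(LC) = 1/√(0.0928·1.44e-07) = 8651 rad/s.
Step 2 — f₀ = ω₀/(2π) = 1377 Hz.
Step 3 — Parallel Q: Q = R/(ω₀L) = 56/(8651·0.0928) = 0.06976.
Step 4 — Bandwidth: Δω = ω₀/Q = 1.24e+05 rad/s; BW = Δω/(2π) = 1.974e+04 Hz.

(a) f₀ = 1377 Hz  (b) Q = 0.06976  (c) BW = 1.974e+04 Hz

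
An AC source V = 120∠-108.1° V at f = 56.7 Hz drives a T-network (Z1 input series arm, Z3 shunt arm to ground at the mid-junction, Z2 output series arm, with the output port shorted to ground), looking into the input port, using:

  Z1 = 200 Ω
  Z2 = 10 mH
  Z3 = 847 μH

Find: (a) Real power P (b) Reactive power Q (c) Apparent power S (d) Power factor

Step 1 — Angular frequency: ω = 2π·f = 2π·56.7 = 356.3 rad/s.
Step 2 — Component impedances:
  Z1: Z = R = 200 Ω
  Z2: Z = jωL = j·356.3·0.01 = 0 + j3.563 Ω
  Z3: Z = jωL = j·356.3·0.000847 = 0 + j0.3017 Ω
Step 3 — With the output port shorted to ground, the output series arm Z2 runs from the junction to ground; the shunt arm Z3 also runs from the junction to ground. They appear in parallel: Z3 || Z2 = 0 + j0.2782 Ω.
Step 4 — Series with input arm Z1: Z_in = Z1 + (Z3 || Z2) = 200 + j0.2782 Ω = 200∠0.1° Ω.
Step 5 — Source phasor: V = 120∠-108.1° V = -37.28 - j114.1 V.
Step 6 — Current: I = V / Z = -0.1872 - j0.57 A = 0.6∠-108.2° A.
Step 7 — Complex power: S = V·I* = 72 + j0.1001 VA.
Step 8 — Real power: P = Re(S) = 72 W.
Step 9 — Reactive power: Q = Im(S) = 0.1001 VAR.
Step 10 — Apparent power: |S| = 72 VA.
Step 11 — Power factor: PF = P/|S| = 1 (lagging).

(a) P = 72 W  (b) Q = 0.1001 VAR  (c) S = 72 VA  (d) PF = 1 (lagging)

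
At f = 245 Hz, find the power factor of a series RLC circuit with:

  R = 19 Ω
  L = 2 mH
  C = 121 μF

Step 1 — Angular frequency: ω = 2π·f = 2π·245 = 1539 rad/s.
Step 2 — Component impedances:
  R: Z = R = 19 Ω
  L: Z = jωL = j·1539·0.002 = 0 + j3.079 Ω
  C: Z = 1/(jωC) = -j/(ω·C) = 0 - j5.369 Ω
Step 3 — Series combination: Z_total = R + L + C = 19 - j2.29 Ω = 19.14∠-6.9° Ω.
Step 4 — Power factor: PF = cos(φ) = Re(Z)/|Z| = 19/19.137 = 0.9928.
Step 5 — Type: Im(Z) = -2.29 ⇒ leading (phase φ = -6.9°).

PF = 0.9928 (leading, φ = -6.9°)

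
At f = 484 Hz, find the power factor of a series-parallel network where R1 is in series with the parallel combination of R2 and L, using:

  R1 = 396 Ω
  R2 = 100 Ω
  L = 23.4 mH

Step 1 — Angular frequency: ω = 2π·f = 2π·484 = 3041 rad/s.
Step 2 — Component impedances:
  R1: Z = R = 396 Ω
  R2: Z = R = 100 Ω
  L: Z = jωL = j·3041·0.0234 = 0 + j71.16 Ω
Step 3 — Parallel branch: R2 || L = 1/(1/R2 + 1/L) = 33.62 + j47.24 Ω.
Step 4 — Series with R1: Z_total = R1 + (R2 || L) = 429.6 + j47.24 Ω = 432.2∠6.3° Ω.
Step 5 — Power factor: PF = cos(φ) = Re(Z)/|Z| = 429.6/432.2 = 0.994.
Step 6 — Type: Im(Z) = 47.24 ⇒ lagging (phase φ = 6.3°).

PF = 0.994 (lagging, φ = 6.3°)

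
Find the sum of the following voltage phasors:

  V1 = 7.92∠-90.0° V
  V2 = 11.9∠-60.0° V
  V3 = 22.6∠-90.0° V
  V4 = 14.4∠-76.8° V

Step 1 — Convert each phasor to rectangular form:
  V1 = 7.92·(cos(-90.0°) + j·sin(-90.0°)) = 0 - j7.92 V
  V2 = 11.9·(cos(-60.0°) + j·sin(-60.0°)) = 5.95 - j10.31 V
  V3 = 22.6·(cos(-90.0°) + j·sin(-90.0°)) = 0 - j22.6 V
  V4 = 14.4·(cos(-76.8°) + j·sin(-76.8°)) = 3.288 - j14.02 V
Step 2 — Sum components: V_total = 9.238 - j54.85 V.
Step 3 — Convert to polar: |V_total| = 55.62 V, ∠V_total = -80.4°.

V_total = 55.62∠-80.4° V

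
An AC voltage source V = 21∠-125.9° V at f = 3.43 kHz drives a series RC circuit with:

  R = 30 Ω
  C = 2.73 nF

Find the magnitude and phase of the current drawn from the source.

Step 1 — Angular frequency: ω = 2π·f = 2π·3430 = 2.155e+04 rad/s.
Step 2 — Component impedances:
  R: Z = R = 30 Ω
  C: Z = 1/(jωC) = -j/(ω·C) = 0 - j1.7e+04 Ω
Step 3 — Series combination: Z_total = R + C = 30 - j1.7e+04 Ω = 1.7e+04∠-89.9° Ω.
Step 4 — Source phasor: V = 21∠-125.9° V = -12.31 - j17.01 V.
Step 5 — Ohm's law: I = V / Z_total = (-12.31 - j17.01) / (30 - j1.7e+04) = 0.0009996 - j0.0007262 A.
Step 6 — Convert to polar: |I| = 0.001236 A, ∠I = -36.0°.

I = 0.001236∠-36.0° A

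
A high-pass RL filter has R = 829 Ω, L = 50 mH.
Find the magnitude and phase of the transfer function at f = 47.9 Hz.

Step 1 — Angular frequency: ω = 2π·47.9 = 301 rad/s.
Step 2 — Transfer function: H(jω) = jωL/(R + jωL).
Step 3 — Numerator jωL = j·15.05; denominator R + jωL = 829 + j15.05.
Step 4 — H = 0.0003294 + j0.01815.
Step 5 — Magnitude: |H| = 0.01815 (-34.8 dB); phase: φ = 89.0°.

|H| = 0.01815 (-34.8 dB), φ = 89.0°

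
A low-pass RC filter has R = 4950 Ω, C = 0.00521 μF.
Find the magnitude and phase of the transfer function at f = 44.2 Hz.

Step 1 — Angular frequency: ω = 2π·44.2 = 277.7 rad/s.
Step 2 — Transfer function: H(jω) = 1/(1 + jωRC).
Step 3 — Denominator: 1 + jωRC = 1 + j·277.7·4950·5.21e-09 = 1 + j0.007162.
Step 4 — H = 0.9999 - j0.007162.
Step 5 — Magnitude: |H| = 1 (-0.0 dB); phase: φ = -0.4°.

|H| = 1 (-0.0 dB), φ = -0.4°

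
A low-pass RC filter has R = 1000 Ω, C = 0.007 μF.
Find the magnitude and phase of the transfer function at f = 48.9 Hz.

Step 1 — Angular frequency: ω = 2π·48.9 = 307.2 rad/s.
Step 2 — Transfer function: H(jω) = 1/(1 + jωRC).
Step 3 — Denominator: 1 + jωRC = 1 + j·307.2·1000·7e-09 = 1 + j0.002151.
Step 4 — H = 1 - j0.002151.
Step 5 — Magnitude: |H| = 1 (-0.0 dB); phase: φ = -0.1°.

|H| = 1 (-0.0 dB), φ = -0.1°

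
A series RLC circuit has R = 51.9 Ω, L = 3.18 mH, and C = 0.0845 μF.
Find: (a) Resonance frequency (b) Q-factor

Step 1 — Resonance condition Im(Z)=0 gives ω₀ = 1/√(LC).
Step 2 — ω₀ = 1/√(0.00318·8.45e-08) = 6.1e+04 rad/s.
Step 3 — f₀ = ω₀/(2π) = 9709 Hz.
Step 4 — Series Q: Q = ω₀L/R = 6.1e+04·0.00318/51.9 = 3.738.

(a) f₀ = 9709 Hz  (b) Q = 3.738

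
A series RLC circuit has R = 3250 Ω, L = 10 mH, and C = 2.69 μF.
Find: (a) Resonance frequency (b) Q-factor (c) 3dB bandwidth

Step 1 — Resonance: ω₀ = 1/√(LC) = 1/√(0.01·2.69e-06) = 6097 rad/s.
Step 2 — f₀ = ω₀/(2π) = 970.4 Hz.
Step 3 — Series Q: Q = ω₀L/R = 6097·0.01/3250 = 0.01876.
Step 4 — Bandwidth: Δω = ω₀/Q = 3.25e+05 rad/s; BW = Δω/(2π) = 5.173e+04 Hz.

(a) f₀ = 970.4 Hz  (b) Q = 0.01876  (c) BW = 5.173e+04 Hz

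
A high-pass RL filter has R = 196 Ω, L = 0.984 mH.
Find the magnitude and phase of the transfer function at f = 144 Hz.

Step 1 — Angular frequency: ω = 2π·144 = 904.8 rad/s.
Step 2 — Transfer function: H(jω) = jωL/(R + jωL).
Step 3 — Numerator jωL = j·0.8903; denominator R + jωL = 196 + j0.8903.
Step 4 — H = 2.063e-05 + j0.004542.
Step 5 — Magnitude: |H| = 0.004542 (-46.9 dB); phase: φ = 89.7°.

|H| = 0.004542 (-46.9 dB), φ = 89.7°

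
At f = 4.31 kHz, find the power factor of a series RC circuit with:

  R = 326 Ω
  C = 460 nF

Step 1 — Angular frequency: ω = 2π·f = 2π·4310 = 2.708e+04 rad/s.
Step 2 — Component impedances:
  R: Z = R = 326 Ω
  C: Z = 1/(jωC) = -j/(ω·C) = 0 - j80.28 Ω
Step 3 — Series combination: Z_total = R + C = 326 - j80.28 Ω = 335.7∠-13.8° Ω.
Step 4 — Power factor: PF = cos(φ) = Re(Z)/|Z| = 326/335.74 = 0.971.
Step 5 — Type: Im(Z) = -80.28 ⇒ leading (phase φ = -13.8°).

PF = 0.971 (leading, φ = -13.8°)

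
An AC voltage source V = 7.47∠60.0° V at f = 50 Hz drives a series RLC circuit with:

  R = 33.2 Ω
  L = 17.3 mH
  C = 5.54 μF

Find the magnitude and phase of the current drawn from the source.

Step 1 — Angular frequency: ω = 2π·f = 2π·50 = 314.2 rad/s.
Step 2 — Component impedances:
  R: Z = R = 33.2 Ω
  L: Z = jωL = j·314.2·0.0173 = 0 + j5.435 Ω
  C: Z = 1/(jωC) = -j/(ω·C) = 0 - j574.6 Ω
Step 3 — Series combination: Z_total = R + L + C = 33.2 - j569.1 Ω = 570.1∠-86.7° Ω.
Step 4 — Source phasor: V = 7.47∠60.0° V = 3.735 + j6.469 V.
Step 5 — Ohm's law: I = V / Z_total = (3.735 + j6.469) / (33.2 - j569.1) = -0.01095 + j0.007201 A.
Step 6 — Convert to polar: |I| = 0.0131 A, ∠I = 146.7°.

I = 0.0131∠146.7° A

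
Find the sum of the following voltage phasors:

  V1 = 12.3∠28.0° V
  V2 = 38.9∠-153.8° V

Step 1 — Convert each phasor to rectangular form:
  V1 = 12.3·(cos(28.0°) + j·sin(28.0°)) = 10.86 + j5.775 V
  V2 = 38.9·(cos(-153.8°) + j·sin(-153.8°)) = -34.9 - j17.17 V
Step 2 — Sum components: V_total = -24.04 - j11.4 V.
Step 3 — Convert to polar: |V_total| = 26.61 V, ∠V_total = -154.6°.

V_total = 26.61∠-154.6° V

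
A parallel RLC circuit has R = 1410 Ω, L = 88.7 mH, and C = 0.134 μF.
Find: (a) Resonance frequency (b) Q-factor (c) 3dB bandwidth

Step 1 — Resonance: ω₀ = 1/√(LC) = 1/√(0.0887·1.34e-07) = 9172 rad/s.
Step 2 — f₀ = ω₀/(2π) = 1460 Hz.
Step 3 — Parallel Q: Q = R/(ω₀L) = 1410/(9172·0.0887) = 1.733.
Step 4 — Bandwidth: Δω = ω₀/Q = 5293 rad/s; BW = Δω/(2π) = 842.4 Hz.

(a) f₀ = 1460 Hz  (b) Q = 1.733  (c) BW = 842.4 Hz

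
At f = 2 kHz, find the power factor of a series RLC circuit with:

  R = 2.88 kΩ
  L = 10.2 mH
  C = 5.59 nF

Step 1 — Angular frequency: ω = 2π·f = 2π·2000 = 1.257e+04 rad/s.
Step 2 — Component impedances:
  R: Z = R = 2880 Ω
  L: Z = jωL = j·1.257e+04·0.0102 = 0 + j128.2 Ω
  C: Z = 1/(jωC) = -j/(ω·C) = 0 - j1.424e+04 Ω
Step 3 — Series combination: Z_total = R + L + C = 2880 - j1.411e+04 Ω = 1.44e+04∠-78.5° Ω.
Step 4 — Power factor: PF = cos(φ) = Re(Z)/|Z| = 2880/1.44e+04 = 0.2.
Step 5 — Type: Im(Z) = -1.411e+04 ⇒ leading (phase φ = -78.5°).

PF = 0.2 (leading, φ = -78.5°)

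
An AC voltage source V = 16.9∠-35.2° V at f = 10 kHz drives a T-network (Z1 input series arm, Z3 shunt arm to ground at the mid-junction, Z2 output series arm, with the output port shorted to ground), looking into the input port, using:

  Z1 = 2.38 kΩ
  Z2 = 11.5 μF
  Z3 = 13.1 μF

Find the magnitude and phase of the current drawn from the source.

Step 1 — Angular frequency: ω = 2π·f = 2π·1e+04 = 6.283e+04 rad/s.
Step 2 — Component impedances:
  Z1: Z = R = 2380 Ω
  Z2: Z = 1/(jωC) = -j/(ω·C) = 0 - j1.384 Ω
  Z3: Z = 1/(jωC) = -j/(ω·C) = 0 - j1.215 Ω
Step 3 — With the output port shorted to ground, the output series arm Z2 runs from the junction to ground; the shunt arm Z3 also runs from the junction to ground. They appear in parallel: Z3 || Z2 = 0 - j0.647 Ω.
Step 4 — Series with input arm Z1: Z_in = Z1 + (Z3 || Z2) = 2380 - j0.647 Ω = 2380∠-0.0° Ω.
Step 5 — Source phasor: V = 16.9∠-35.2° V = 13.81 - j9.742 V.
Step 6 — Ohm's law: I = V / Z_total = (13.81 - j9.742) / (2380 - j0.647) = 0.005804 - j0.004092 A.
Step 7 — Convert to polar: |I| = 0.007101 A, ∠I = -35.2°.

I = 0.007101∠-35.2° A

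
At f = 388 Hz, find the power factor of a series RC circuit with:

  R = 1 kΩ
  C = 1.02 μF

Step 1 — Angular frequency: ω = 2π·f = 2π·388 = 2438 rad/s.
Step 2 — Component impedances:
  R: Z = R = 1000 Ω
  C: Z = 1/(jωC) = -j/(ω·C) = 0 - j402.2 Ω
Step 3 — Series combination: Z_total = R + C = 1000 - j402.2 Ω = 1078∠-21.9° Ω.
Step 4 — Power factor: PF = cos(φ) = Re(Z)/|Z| = 1000/1077.8 = 0.9278.
Step 5 — Type: Im(Z) = -402.2 ⇒ leading (phase φ = -21.9°).

PF = 0.9278 (leading, φ = -21.9°)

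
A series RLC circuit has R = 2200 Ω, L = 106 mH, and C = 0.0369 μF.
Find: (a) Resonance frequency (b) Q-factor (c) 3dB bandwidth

Step 1 — Resonance: ω₀ = 1/√(LC) = 1/√(0.106·3.69e-08) = 1.599e+04 rad/s.
Step 2 — f₀ = ω₀/(2π) = 2545 Hz.
Step 3 — Series Q: Q = ω₀L/R = 1.599e+04·0.106/2200 = 0.7704.
Step 4 — Bandwidth: Δω = ω₀/Q = 2.075e+04 rad/s; BW = Δω/(2π) = 3303 Hz.

(a) f₀ = 2545 Hz  (b) Q = 0.7704  (c) BW = 3303 Hz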